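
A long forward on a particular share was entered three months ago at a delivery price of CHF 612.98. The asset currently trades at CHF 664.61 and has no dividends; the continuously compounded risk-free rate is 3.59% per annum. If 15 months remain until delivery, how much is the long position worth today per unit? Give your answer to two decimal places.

Current fair forward for the remaining 15 months: F = S·e^(r·T), r = 0.0359
F = 664.61 · e^(0.0359 × 15/12) = 664.61 × 1.045897 = 695.1136
Value of long forward = (F − K)·e^(−rT) = (695.1136 − 612.98) · e^(−0.0359·15/12)
= 82.1336 × 0.956117 = 78.53

CHF 78.53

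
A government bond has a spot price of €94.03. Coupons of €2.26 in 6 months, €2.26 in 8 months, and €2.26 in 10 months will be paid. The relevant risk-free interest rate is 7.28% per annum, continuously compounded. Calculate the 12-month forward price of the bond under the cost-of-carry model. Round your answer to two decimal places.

€94.18

PV(coupons) I = 2.26·e^(−0.0728·6/12) + 2.26·e^(−0.0728·8/12) + 2.26·e^(−0.0728·10/12)
I = 2.1792 + 2.1529 + 2.1270 = 6.4591
F = (S − I)·e^(rT) = (94.03 − 6.4591) · e^(0.0728·12/12)
= 87.5709 · e^0.072800 = 87.5709 × 1.075515 = €94.18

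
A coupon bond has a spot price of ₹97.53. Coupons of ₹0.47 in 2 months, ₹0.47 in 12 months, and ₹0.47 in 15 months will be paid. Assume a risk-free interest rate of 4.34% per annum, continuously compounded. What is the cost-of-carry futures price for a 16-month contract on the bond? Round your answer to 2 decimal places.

PV(coupons) I = 0.47·e^(−0.0434·2/12) + 0.47·e^(−0.0434·12/12) + 0.47·e^(−0.0434·15/12)
I = 0.4666 + 0.4500 + 0.4452 = 1.3618
F = (S − I)·e^(rT) = (97.53 − 1.3618) · e^(0.0434·16/12)
= 96.1682 · e^0.057867 = 96.1682 × 1.059574 = ₹101.90

₹101.90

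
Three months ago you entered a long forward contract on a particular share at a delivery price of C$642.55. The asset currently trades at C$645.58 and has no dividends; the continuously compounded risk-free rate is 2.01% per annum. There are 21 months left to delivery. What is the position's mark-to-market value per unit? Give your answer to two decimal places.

C$25.24

Current fair forward for the remaining 21 months: F = S·e^(r·T), r = 0.0201
F = 645.58 · e^(0.0201 × 21/12) = 645.58 × 1.035801 = 668.6924
Value of long forward = (F − K)·e^(−rT) = (668.6924 − 642.55) · e^(−0.0201·21/12)
= 26.1424 × 0.965436 = 25.24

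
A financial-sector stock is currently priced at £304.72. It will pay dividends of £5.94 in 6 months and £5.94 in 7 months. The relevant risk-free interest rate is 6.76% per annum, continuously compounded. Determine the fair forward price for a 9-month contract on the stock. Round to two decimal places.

PV(dividends) I = 5.94·e^(−0.0676·6/12) + 5.94·e^(−0.0676·7/12)
I = 5.7426 + 5.7103 = 11.4529
F = (S − I)·e^(rT) = (304.72 − 11.4529) · e^(0.0676·9/12)
= 293.2671 · e^0.050700 = 293.2671 × 1.052007 = £308.52

£308.52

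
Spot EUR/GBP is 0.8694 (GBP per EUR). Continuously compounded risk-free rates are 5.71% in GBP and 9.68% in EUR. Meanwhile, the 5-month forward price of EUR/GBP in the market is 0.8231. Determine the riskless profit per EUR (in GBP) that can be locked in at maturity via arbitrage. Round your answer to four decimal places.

0.0320 per EUR (in GBP)

Fair forward: F* = S·e^(carry·T), with carry = (r_GBP − r_EUR) = 0.0571 − 0.0968 = -0.0397
F* = 0.8694 · e^(-0.0397 × 5/12) = 0.8694 · e^-0.016542 = 0.8694 × 0.983594 = 0.8551
Market 0.8231 < fair 0.8551: forward underpriced → reverse cash-and-carry (short spot, go long the forward).
At maturity, profit = |F_mkt − F*| = |0.8231 − 0.8551| = 0.0320 per EUR (in GBP)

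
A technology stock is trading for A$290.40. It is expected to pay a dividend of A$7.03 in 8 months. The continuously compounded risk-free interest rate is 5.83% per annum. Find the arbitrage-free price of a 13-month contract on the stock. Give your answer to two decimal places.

PV(dividends) I = 7.03·e^(−0.0583·8/12)
I = 6.7620
F = (S − I)·e^(rT) = (290.40 − 6.7620) · e^(0.0583·13/12)
= 283.6380 · e^0.063158 = 283.6380 × 1.065195 = A$302.13

A$302.13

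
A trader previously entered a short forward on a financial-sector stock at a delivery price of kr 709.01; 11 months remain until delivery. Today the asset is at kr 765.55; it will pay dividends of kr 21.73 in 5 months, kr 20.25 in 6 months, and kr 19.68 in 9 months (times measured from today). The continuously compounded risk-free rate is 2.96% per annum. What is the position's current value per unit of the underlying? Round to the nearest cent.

-kr 14.86

PV(remaining dividends) I = 21.73·e^(−0.0296·5/12) + 20.25·e^(−0.0296·6/12) + 19.68·e^(−0.0296·9/12) = 60.6641
Current forward F = (S − I)·e^(rT) = (765.55 − 60.6641)·e^(0.0296·11/12) = 704.8859 × 1.027505 = 724.2738
Value (long) = (F − K)·e^(−rT) = (724.2738 − 709.01) × 0.973231 = 14.8552
Short position value = −(long value) = -kr 14.86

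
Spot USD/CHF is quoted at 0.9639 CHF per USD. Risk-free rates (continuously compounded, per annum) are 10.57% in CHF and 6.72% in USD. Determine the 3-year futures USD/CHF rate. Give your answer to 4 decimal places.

1.0819

F = S·e^((r_CHF − r_USD)T) = 0.9639 · e^((0.1057 − 0.0672) × 3)
= 0.9639 · e^0.115500 = 0.9639 × 1.122435
F = 1.0819 CHF per USD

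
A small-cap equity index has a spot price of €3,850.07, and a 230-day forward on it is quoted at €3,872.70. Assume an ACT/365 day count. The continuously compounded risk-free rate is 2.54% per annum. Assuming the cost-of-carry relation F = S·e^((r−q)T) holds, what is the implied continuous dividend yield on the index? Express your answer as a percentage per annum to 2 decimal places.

From F = S·e^((r−q)T): (r − q) = ln(F/S)/T
ln(3872.70/3850.07) = ln(1.005878) = 0.005861
(r − q) = 0.005861 / (230/365) = 0.009301
q = r − ln(F/S)/T = 0.0254 − 0.009301 = 0.016099
q = 1.61%

1.61%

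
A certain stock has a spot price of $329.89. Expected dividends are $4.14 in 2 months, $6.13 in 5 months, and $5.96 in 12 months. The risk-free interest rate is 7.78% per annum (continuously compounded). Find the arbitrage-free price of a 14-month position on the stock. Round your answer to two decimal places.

$344.22

PV(dividends) I = 4.14·e^(−0.0778·2/12) + 6.13·e^(−0.0778·5/12) + 5.96·e^(−0.0778·12/12)
I = 4.0867 + 5.9345 + 5.5139 = 15.5351
F = (S − I)·e^(rT) = (329.89 − 15.5351) · e^(0.0778·14/12)
= 314.3549 · e^0.090767 = 314.3549 × 1.095014 = $344.22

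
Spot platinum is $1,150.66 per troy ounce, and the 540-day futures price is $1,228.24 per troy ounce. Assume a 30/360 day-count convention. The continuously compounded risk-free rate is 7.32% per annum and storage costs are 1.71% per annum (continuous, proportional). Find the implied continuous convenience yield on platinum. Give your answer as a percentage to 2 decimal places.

F = S·e^((r+u−y)T) ⇒ (r+u−y) = ln(F/S)/T
ln(1228.24/1150.66) = 0.065247; /T ⇒ 0.043498
y = r + u − ln(F/S)/T = 0.0732 + 0.0171 − 0.043498 = 0.046802
y = 4.68%

4.68%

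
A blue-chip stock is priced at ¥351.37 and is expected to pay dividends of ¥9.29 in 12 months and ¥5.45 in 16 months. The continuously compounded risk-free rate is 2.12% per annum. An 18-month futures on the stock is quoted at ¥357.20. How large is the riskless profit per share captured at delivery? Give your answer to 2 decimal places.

¥9.34 per share

PV(dividends) I = 9.29·e^(−0.0212·12/12) + 5.45·e^(−0.0212·16/12) = 14.3932
Fair futures F* = (S − I)·e^(rT) = (351.37 − 14.3932)·e^0.031800 = 336.9768 × 1.032311 = 347.8649
Market ¥357.20 > fair 347.8649: forward overpriced → cash-and-carry (borrow at r, buy the stock and collect the dividends, short the forward).
Profit at T = |F_mkt − F*| = |357.20 − 347.8649| = ¥9.34 per share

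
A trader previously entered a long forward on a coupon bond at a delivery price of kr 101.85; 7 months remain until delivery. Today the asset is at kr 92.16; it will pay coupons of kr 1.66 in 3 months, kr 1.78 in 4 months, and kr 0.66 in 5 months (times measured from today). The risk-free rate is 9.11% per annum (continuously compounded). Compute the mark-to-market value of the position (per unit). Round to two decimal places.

PV(remaining coupons) I = 1.66·e^(−0.0911·3/12) + 1.78·e^(−0.0911·4/12) + 0.66·e^(−0.0911·5/12) = 3.9848
Current forward F = (S − I)·e^(rT) = (92.16 − 3.9848)·e^(0.0911·7/12) = 88.1752 × 1.054579 = 92.9877
Value (long) = (F − K)·e^(−rT) = (92.9877 − 101.85) × 0.948246 = -8.4036
Value = -kr 8.40

-kr 8.40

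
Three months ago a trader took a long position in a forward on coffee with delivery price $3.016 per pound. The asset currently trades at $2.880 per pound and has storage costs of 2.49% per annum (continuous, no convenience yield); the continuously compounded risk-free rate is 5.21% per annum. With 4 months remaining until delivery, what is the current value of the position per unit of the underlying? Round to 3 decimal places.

Current fair forward for the remaining 4 months: F = S·e^((r + u)·T), (r + u) = 0.0521 + 0.0249 = 0.0770
F = 2.880 · e^(0.0770 × 4/12) = 2.880 × 1.025999 = 2.9549
Value of long forward = (F − K)·e^(−rT) = (2.9549 − 3.016) · e^(−0.0521·4/12)
= -0.0611 × 0.982783 = -0.060

-$0.060 per pound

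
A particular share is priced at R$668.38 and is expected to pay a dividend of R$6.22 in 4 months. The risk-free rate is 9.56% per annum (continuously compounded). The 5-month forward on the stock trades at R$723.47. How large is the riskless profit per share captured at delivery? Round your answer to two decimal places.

PV(dividends) I = 6.22·e^(−0.0956·4/12) = 6.0249
Fair forward F* = (S − I)·e^(rT) = (668.38 − 6.0249)·e^0.039833 = 662.3551 × 1.040637 = 689.2712
Market R$723.47 > fair 689.2712: forward overpriced → cash-and-carry (borrow at r, buy the stock and collect the dividends, short the forward).
Profit at T = |F_mkt − F*| = |723.47 − 689.2712| = R$34.20 per share

R$34.20 per share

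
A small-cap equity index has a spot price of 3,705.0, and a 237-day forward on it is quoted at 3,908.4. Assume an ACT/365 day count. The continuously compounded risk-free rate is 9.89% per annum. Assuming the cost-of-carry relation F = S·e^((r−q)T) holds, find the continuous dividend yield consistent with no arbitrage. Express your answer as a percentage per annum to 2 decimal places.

1.66%

From F = S·e^((r−q)T): (r − q) = ln(F/S)/T
ln(3908.4/3705.0) = ln(1.054899) = 0.053445
(r − q) = 0.053445 / (237/365) = 0.082310
q = r − ln(F/S)/T = 0.0989 − 0.082310 = 0.016590
q = 1.66%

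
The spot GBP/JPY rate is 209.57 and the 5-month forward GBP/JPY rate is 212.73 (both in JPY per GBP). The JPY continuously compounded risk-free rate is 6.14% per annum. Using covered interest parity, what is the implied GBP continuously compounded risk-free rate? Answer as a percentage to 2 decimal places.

2.55%

F = S·e^((r_JPY − r_GBP)T) ⇒ r_GBP = r_JPY − ln(F/S)/T
ln(212.73/209.57) = 0.014966; /(5/12) = 0.035918
r_GBP = 0.0614 − 0.035918 = 0.025482
r_GBP = 2.55%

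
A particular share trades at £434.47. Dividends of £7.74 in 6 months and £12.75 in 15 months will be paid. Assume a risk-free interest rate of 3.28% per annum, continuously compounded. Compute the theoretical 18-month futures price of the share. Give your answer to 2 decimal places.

£435.53

PV(dividends) I = 7.74·e^(−0.0328·6/12) + 12.75·e^(−0.0328·15/12)
I = 7.6141 + 12.2378 = 19.8519
F = (S − I)·e^(rT) = (434.47 − 19.8519) · e^(0.0328·18/12)
= 414.6181 · e^0.049200 = 414.6181 × 1.050430 = £435.53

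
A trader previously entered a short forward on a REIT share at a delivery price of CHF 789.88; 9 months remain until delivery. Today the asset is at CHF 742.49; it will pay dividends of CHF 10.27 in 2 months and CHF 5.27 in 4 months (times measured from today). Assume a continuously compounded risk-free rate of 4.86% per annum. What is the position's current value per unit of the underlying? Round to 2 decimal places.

PV(remaining dividends) I = 10.27·e^(−0.0486·2/12) + 5.27·e^(−0.0486·4/12) = 15.3725
Current forward F = (S − I)·e^(rT) = (742.49 − 15.3725)·e^(0.0486·9/12) = 727.1175 × 1.037122 = 754.1096
Value (long) = (F − K)·e^(−rT) = (754.1096 − 789.88) × 0.964206 = -34.4900
Short position value = −(long value) = CHF 34.49

CHF 34.49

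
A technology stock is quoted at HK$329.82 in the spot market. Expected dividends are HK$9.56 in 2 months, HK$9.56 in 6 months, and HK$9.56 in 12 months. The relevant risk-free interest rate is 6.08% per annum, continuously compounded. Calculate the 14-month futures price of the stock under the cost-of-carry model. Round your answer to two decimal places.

HK$324.29

PV(dividends) I = 9.56·e^(−0.0608·2/12) + 9.56·e^(−0.0608·6/12) + 9.56·e^(−0.0608·12/12)
I = 9.4636 + 9.2737 + 8.9961 = 27.7334
F = (S − I)·e^(rT) = (329.82 − 27.7334) · e^(0.0608·14/12)
= 302.0866 · e^0.070933 = 302.0866 × 1.073509 = HK$324.29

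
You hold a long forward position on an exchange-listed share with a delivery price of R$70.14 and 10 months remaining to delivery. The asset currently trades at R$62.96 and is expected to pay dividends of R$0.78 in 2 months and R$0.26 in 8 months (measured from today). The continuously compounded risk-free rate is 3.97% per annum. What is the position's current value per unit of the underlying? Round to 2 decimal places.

PV(remaining dividends) I = 0.78·e^(−0.0397·2/12) + 0.26·e^(−0.0397·8/12) = 1.0281
Current forward F = (S − I)·e^(rT) = (62.96 − 1.0281)·e^(0.0397·10/12) = 61.9319 × 1.033637 = 64.0151
Value (long) = (F − K)·e^(−rT) = (64.0151 − 70.14) × 0.967458 = -5.9256
Value = -R$5.93

-R$5.93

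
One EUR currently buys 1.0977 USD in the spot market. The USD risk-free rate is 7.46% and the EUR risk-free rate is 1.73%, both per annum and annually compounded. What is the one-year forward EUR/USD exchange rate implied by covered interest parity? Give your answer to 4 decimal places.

1.1595

By covered interest parity, F = S · (1+r_USD)^T / (1+r_EUR)^T
= 1.0977 × 1.074600 / 1.017300 = 1.0977 × 1.056326
F = 1.1595 USD per EUR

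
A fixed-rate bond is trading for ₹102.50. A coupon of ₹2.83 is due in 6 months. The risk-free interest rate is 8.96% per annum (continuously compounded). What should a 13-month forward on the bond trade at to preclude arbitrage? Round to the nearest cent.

₹109.97

PV(coupons) I = 2.83·e^(−0.0896·6/12)
I = 2.7060
F = (S − I)·e^(rT) = (102.50 − 2.7060) · e^(0.0896·13/12)
= 99.7940 · e^0.097067 = 99.7940 × 1.101934 = ₹109.97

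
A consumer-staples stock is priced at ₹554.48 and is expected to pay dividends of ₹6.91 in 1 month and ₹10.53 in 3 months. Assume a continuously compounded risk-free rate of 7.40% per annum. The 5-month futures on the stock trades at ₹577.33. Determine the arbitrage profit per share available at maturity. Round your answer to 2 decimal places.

₹23.23 per share

PV(dividends) I = 6.91·e^(−0.0740·1/12) + 10.53·e^(−0.0740·3/12) = 17.2045
Fair futures F* = (S − I)·e^(rT) = (554.48 − 17.2045)·e^0.030833 = 537.2755 × 1.031313 = 554.0992
Market ₹577.33 > fair 554.0992: forward overpriced → cash-and-carry (borrow at r, buy the stock and collect the dividends, short the forward).
Profit at T = |F_mkt − F*| = |577.33 − 554.0992| = ₹23.23 per share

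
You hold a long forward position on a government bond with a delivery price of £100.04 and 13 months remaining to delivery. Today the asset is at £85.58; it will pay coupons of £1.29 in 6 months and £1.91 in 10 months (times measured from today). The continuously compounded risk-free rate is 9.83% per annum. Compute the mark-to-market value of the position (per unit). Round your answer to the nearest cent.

-£7.34

PV(remaining coupons) I = 1.29·e^(−0.0983·6/12) + 1.91·e^(−0.0983·10/12) = 2.9879
Current forward F = (S − I)·e^(rT) = (85.58 − 2.9879)·e^(0.0983·13/12) = 82.5921 × 1.112369 = 91.8729
Value (long) = (F − K)·e^(−rT) = (91.8729 − 100.04) × 0.898983 = -7.3421
Value = -£7.34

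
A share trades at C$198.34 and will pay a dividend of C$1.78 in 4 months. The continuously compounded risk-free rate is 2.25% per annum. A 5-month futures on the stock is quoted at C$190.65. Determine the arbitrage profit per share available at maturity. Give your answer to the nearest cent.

C$7.77 per share

PV(dividends) I = 1.78·e^(−0.0225·4/12) = 1.7667
Fair futures F* = (S − I)·e^(rT) = (198.34 − 1.7667)·e^0.009375 = 196.5733 × 1.009419 = 198.4248
Market C$190.65 < fair 198.4248: forward underpriced → reverse cash-and-carry (short the stock, invest proceeds at r, pay the dividends, go long the forward).
Profit at T = |F_mkt − F*| = |190.65 − 198.4248| = C$7.77 per share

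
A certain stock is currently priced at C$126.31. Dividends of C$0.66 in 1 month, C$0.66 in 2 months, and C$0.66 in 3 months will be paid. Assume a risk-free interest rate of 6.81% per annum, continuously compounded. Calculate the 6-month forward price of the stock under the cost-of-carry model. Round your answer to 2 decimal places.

PV(dividends) I = 0.66·e^(−0.0681·1/12) + 0.66·e^(−0.0681·2/12) + 0.66·e^(−0.0681·3/12)
I = 0.6563 + 0.6526 + 0.6489 = 1.9578
F = (S − I)·e^(rT) = (126.31 − 1.9578) · e^(0.0681·6/12)
= 124.3522 · e^0.034050 = 124.3522 × 1.034636 = C$128.66

C$128.66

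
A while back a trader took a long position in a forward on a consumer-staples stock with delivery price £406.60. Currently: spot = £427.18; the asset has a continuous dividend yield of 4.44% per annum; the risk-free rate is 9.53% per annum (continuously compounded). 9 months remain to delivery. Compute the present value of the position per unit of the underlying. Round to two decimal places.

£34.64

Current fair forward for the remaining 9 months: F = S·e^((r − q)·T), (r − q) = 0.0953 − 0.0444 = 0.0509
F = 427.18 · e^(0.0509 × 9/12) = 427.18 × 1.038913 = 443.8029
Value of long forward = (F − K)·e^(−rT) = (443.8029 − 406.60) · e^(−0.0953·9/12)
= 37.2029 × 0.931020 = 34.64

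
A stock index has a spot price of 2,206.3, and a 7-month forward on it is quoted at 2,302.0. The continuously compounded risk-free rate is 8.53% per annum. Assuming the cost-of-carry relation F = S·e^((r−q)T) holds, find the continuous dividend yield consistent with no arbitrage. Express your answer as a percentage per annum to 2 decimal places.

1.25%

From F = S·e^((r−q)T): (r − q) = ln(F/S)/T
ln(2302.0/2206.3) = ln(1.043376) = 0.042462
(r − q) = 0.042462 / (7/12) = 0.072792
q = r − ln(F/S)/T = 0.0853 − 0.072792 = 0.012508
q = 1.25%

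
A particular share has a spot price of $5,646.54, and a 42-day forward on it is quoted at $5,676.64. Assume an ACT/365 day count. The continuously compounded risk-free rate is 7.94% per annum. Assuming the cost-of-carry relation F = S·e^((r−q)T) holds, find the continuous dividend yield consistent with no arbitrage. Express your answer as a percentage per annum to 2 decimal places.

From F = S·e^((r−q)T): (r − q) = ln(F/S)/T
ln(5676.64/5646.54) = ln(1.005331) = 0.005317
(r − q) = 0.005317 / (42/365) = 0.046207
q = r − ln(F/S)/T = 0.0794 − 0.046207 = 0.033193
q = 3.32%

3.32%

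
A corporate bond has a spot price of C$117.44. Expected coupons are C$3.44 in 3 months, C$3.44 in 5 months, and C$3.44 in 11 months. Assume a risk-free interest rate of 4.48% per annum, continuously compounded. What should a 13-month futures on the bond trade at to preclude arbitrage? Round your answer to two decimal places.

PV(coupons) I = 3.44·e^(−0.0448·3/12) + 3.44·e^(−0.0448·5/12) + 3.44·e^(−0.0448·11/12)
I = 3.4017 + 3.3764 + 3.3016 = 10.0797
F = (S − I)·e^(rT) = (117.44 − 10.0797) · e^(0.0448·13/12)
= 107.3603 · e^0.048533 = 107.3603 × 1.049730 = C$112.70

C$112.70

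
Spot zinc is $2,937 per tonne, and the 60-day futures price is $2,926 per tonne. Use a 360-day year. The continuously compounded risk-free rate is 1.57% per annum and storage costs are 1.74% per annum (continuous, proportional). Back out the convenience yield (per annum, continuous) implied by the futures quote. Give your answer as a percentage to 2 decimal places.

F = S·e^((r+u−y)T) ⇒ (r+u−y) = ln(F/S)/T
ln(2926/2937) = -0.003752; /T ⇒ -0.022512
y = r + u − ln(F/S)/T = 0.0157 + 0.0174 + 0.022512 = 0.055612
y = 5.56%

5.56%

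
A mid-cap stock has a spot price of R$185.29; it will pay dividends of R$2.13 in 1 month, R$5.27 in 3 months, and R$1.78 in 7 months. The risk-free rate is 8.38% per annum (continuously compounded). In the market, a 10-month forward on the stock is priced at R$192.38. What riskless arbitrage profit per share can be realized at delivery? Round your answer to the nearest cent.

R$3.31 per share

PV(dividends) I = 2.13·e^(−0.0838·1/12) + 5.27·e^(−0.0838·3/12) + 1.78·e^(−0.0838·7/12) = 8.9710
Fair forward F* = (S − I)·e^(rT) = (185.29 − 8.9710)·e^0.069833 = 176.3190 × 1.072329 = 189.0720
Market R$192.38 > fair 189.0720: forward overpriced → cash-and-carry (borrow at r, buy the stock and collect the dividends, short the forward).
Profit at T = |F_mkt − F*| = |192.38 − 189.0720| = R$3.31 per share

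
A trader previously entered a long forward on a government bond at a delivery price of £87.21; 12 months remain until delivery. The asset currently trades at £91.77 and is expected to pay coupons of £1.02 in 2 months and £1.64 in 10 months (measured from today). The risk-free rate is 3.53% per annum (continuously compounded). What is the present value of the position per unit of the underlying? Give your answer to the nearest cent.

PV(remaining coupons) I = 1.02·e^(−0.0353·2/12) + 1.64·e^(−0.0353·10/12) = 2.6065
Current forward F = (S − I)·e^(rT) = (91.77 − 2.6065)·e^(0.0353·12/12) = 89.1635 × 1.035930 = 92.3671
Value (long) = (F − K)·e^(−rT) = (92.3671 − 87.21) × 0.965316 = 4.9782
Value = £4.98

£4.98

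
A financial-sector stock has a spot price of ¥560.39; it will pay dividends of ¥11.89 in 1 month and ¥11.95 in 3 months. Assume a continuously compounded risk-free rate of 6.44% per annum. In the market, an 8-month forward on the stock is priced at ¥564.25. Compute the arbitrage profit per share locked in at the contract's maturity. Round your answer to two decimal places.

¥3.90 per share

PV(dividends) I = 11.89·e^(−0.0644·1/12) + 11.95·e^(−0.0644·3/12) = 23.5855
Fair forward F* = (S − I)·e^(rT) = (560.39 − 23.5855)·e^0.042933 = 536.8045 × 1.043868 = 560.3530
Market ¥564.25 > fair 560.3530: forward overpriced → cash-and-carry (borrow at r, buy the stock and collect the dividends, short the forward).
Profit at T = |F_mkt − F*| = |564.25 − 560.3530| = ¥3.90 per share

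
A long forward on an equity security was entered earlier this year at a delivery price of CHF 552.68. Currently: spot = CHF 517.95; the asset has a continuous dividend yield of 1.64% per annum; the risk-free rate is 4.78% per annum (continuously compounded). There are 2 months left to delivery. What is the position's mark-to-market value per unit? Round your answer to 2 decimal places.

-CHF 31.76

Current fair forward for the remaining 2 months: F = S·e^((r − q)·T), (r − q) = 0.0478 − 0.0164 = 0.0314
F = 517.95 · e^(0.0314 × 2/12) = 517.95 × 1.005247 = 520.6677
Value of long forward = (F − K)·e^(−rT) = (520.6677 − 552.68) · e^(−0.0478·2/12)
= -32.0123 × 0.992065 = -31.76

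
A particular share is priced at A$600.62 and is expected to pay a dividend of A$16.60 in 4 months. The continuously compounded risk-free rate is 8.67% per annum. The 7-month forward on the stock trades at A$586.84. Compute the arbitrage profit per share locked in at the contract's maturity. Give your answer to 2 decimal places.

PV(dividends) I = 16.60·e^(−0.0867·4/12) = 16.1271
Fair forward F* = (S − I)·e^(rT) = (600.62 − 16.1271)·e^0.050575 = 584.4929 × 1.051876 = 614.8141
Market A$586.84 < fair 614.8141: forward underpriced → reverse cash-and-carry (short the stock, invest proceeds at r, pay the dividends, go long the forward).
Profit at T = |F_mkt − F*| = |586.84 − 614.8141| = A$27.97 per share

A$27.97 per share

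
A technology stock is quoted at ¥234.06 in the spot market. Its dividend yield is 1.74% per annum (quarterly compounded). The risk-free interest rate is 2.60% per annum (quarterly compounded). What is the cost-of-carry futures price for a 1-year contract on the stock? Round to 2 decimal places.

¥236.07

F = S · (1+r/4)^(4T) / (1+q/4)^(4T)
= 234.06 × 1.026255 / 1.017514 = 234.06 × 1.008591
F = ¥236.07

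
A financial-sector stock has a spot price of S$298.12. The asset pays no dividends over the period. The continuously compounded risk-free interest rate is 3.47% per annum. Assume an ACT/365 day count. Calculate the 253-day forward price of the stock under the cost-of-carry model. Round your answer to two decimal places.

F = S·e^(rT) = 298.12 · e^(0.0347 × 253/365)
= 298.12 · e^0.024052 = 298.12 × 1.024344
F = S$305.38

S$305.38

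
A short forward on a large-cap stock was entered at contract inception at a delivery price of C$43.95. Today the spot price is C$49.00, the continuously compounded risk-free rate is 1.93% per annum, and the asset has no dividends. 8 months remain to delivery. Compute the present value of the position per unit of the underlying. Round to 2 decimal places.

Current fair forward for the remaining 8 months: F = S·e^(r·T), r = 0.0193
F = 49.00 · e^(0.0193 × 8/12) = 49.00 × 1.012950 = 49.6346
Value of long forward = (F − K)·e^(−rT) = (49.6346 − 43.95) · e^(−0.0193·8/12)
= 5.6846 × 0.987216 = 5.61
Short position value = −(long value) = -C$5.61

-C$5.61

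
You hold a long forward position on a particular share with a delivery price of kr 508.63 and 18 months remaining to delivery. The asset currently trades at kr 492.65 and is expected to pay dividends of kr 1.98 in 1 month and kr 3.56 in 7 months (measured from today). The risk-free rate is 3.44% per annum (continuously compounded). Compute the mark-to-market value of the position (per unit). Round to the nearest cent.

PV(remaining dividends) I = 1.98·e^(−0.0344·1/12) + 3.56·e^(−0.0344·7/12) = 5.4636
Current forward F = (S − I)·e^(rT) = (492.65 − 5.4636)·e^(0.0344·18/12) = 487.1864 × 1.052954 = 512.9849
Value (long) = (F − K)·e^(−rT) = (512.9849 − 508.63) × 0.949709 = 4.1359
Value = kr 4.14

kr 4.14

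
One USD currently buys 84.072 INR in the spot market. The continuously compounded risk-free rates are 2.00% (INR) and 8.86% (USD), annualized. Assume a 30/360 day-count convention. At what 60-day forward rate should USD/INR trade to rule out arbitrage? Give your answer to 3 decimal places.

F = S·e^((r_INR − r_USD)T) = 84.072 · e^((0.0200 − 0.0886) × 60/360)
= 84.072 · e^-0.011433 = 84.072 × 0.988632
F = 83.116 INR per USD

83.116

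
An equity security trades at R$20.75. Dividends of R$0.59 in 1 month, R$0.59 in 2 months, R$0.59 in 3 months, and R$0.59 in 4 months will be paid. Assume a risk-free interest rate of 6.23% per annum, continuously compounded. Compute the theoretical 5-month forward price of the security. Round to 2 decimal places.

PV(dividends) I = 0.59·e^(−0.0623·1/12) + 0.59·e^(−0.0623·2/12) + 0.59·e^(−0.0623·3/12) + 0.59·e^(−0.0623·4/12)
I = 0.5869 + 0.5839 + 0.5809 + 0.5779 = 2.3296
F = (S − I)·e^(rT) = (20.75 − 2.3296) · e^(0.0623·5/12)
= 18.4204 · e^0.025958 = 18.4204 × 1.026298 = R$18.90

R$18.90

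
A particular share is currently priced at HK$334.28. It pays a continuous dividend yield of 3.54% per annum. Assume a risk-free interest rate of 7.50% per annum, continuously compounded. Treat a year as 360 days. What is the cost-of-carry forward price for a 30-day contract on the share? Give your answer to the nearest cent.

HK$335.38

F = S·e^((r − q)T) = 334.28 · e^((0.0750 − 0.0354) × 30/360)
= 334.28 · e^0.003300 = 334.28 × 1.003305
F = HK$335.38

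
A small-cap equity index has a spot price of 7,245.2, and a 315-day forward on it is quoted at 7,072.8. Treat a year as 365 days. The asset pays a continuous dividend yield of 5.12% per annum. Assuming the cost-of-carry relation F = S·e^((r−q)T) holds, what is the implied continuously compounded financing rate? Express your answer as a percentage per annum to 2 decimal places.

2.33%

From F = S·e^((r−q)T): (r − q) = ln(F/S)/T
ln(7072.8/7245.2) = ln(0.976205) = -0.024083
(r − q) = -0.024083 / (315/365) = -0.027906
r = ln(F/S)/T + q = -0.027906 + 0.0512 = 0.023294
r = 2.33%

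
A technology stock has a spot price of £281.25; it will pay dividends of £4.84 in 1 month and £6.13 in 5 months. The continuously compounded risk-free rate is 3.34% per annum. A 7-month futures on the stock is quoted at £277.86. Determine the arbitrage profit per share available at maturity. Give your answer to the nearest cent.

£2.16 per share

PV(dividends) I = 4.84·e^(−0.0334·1/12) + 6.13·e^(−0.0334·5/12) = 10.8718
Fair futures F* = (S − I)·e^(rT) = (281.25 − 10.8718)·e^0.019483 = 270.3782 × 1.019674 = 275.6976
Market £277.86 > fair 275.6976: forward overpriced → cash-and-carry (borrow at r, buy the stock and collect the dividends, short the forward).
Profit at T = |F_mkt − F*| = |277.86 − 275.6976| = £2.16 per share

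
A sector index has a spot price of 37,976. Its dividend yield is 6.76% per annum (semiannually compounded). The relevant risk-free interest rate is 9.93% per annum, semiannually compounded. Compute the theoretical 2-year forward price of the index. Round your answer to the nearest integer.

40,359

F = S · (1+r/2)^(2T) / (1+q/2)^(2T)
= 37976 × 1.213886 / 1.142210 = 37976 × 1.062752
F = 40,359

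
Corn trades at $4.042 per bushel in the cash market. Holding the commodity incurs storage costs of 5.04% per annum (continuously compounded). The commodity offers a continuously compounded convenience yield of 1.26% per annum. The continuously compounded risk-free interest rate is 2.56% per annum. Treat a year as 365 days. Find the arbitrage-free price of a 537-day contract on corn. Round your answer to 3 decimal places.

Net carry = r + u − y = 0.0256 + 0.0504 − 0.0126 = 0.0634
F = S·e^((r+u−y)T) = 4.042 · e^(0.0634 × 537/365) = 4.042 · e^0.093276
= 4.042 × 1.097765 = $4.437 per bushel

$4.437 per bushel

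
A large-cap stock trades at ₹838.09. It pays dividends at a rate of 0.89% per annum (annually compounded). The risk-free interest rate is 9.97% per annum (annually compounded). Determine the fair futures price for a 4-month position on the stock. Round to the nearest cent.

F = S · (1+r)^T / (1+q)^T
= 838.09 × 1.032186 / 1.002958 = 838.09 × 1.029142
F = ₹862.51

₹862.51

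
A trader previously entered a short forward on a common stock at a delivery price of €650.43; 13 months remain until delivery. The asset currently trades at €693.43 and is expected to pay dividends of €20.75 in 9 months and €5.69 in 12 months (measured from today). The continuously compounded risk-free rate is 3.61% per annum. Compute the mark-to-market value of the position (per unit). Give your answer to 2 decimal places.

-€42.26

PV(remaining dividends) I = 20.75·e^(−0.0361·9/12) + 5.69·e^(−0.0361·12/12) = 25.6840
Current forward F = (S − I)·e^(rT) = (693.43 − 25.6840)·e^(0.0361·13/12) = 667.7460 × 1.039883 = 694.3777
Value (long) = (F − K)·e^(−rT) = (694.3777 − 650.43) × 0.961647 = 42.2622
Short position value = −(long value) = -€42.26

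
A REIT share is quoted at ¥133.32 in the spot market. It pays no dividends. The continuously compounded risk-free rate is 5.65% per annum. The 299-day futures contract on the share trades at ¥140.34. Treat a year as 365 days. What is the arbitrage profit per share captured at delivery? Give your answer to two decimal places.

Fair futures: F* = S·e^(carry·T), with carry = r = 0.0565
F* = 133.32 · e^(0.0565 × 299/365) = 133.32 · e^0.046284 = 133.32 × 1.047372 = ¥139.6356
Market ¥140.34 > fair ¥139.6356: forward overpriced → cash-and-carry (buy spot, short the forward).
At maturity, profit = |F_mkt − F*| = |140.34 − 139.6356| = ¥0.70 per share

¥0.70 per share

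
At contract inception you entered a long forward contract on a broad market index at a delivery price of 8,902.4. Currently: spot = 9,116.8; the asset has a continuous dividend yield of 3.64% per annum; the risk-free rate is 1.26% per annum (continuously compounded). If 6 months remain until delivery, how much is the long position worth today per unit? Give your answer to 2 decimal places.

105.88

Current fair forward for the remaining 6 months: F = S·e^((r − q)·T), (r − q) = 0.0126 − 0.0364 = -0.0238
F = 9116.8 · e^(-0.0238 × 6/12) = 9116.8 × 0.98817052 = 9008.9530
Value of long forward = (F − K)·e^(−rT) = (9008.9530 − 8902.4) · e^(−0.0126·6/12)
= 106.5530 × 0.99371980 = 105.88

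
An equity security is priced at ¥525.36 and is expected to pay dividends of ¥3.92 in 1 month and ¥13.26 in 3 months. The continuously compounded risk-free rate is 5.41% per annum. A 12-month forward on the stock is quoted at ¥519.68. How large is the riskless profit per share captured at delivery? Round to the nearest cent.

¥16.96 per share

PV(dividends) I = 3.92·e^(−0.0541·1/12) + 13.26·e^(−0.0541·3/12) = 16.9842
Fair forward F* = (S − I)·e^(rT) = (525.36 − 16.9842)·e^0.054100 = 508.3758 × 1.055590 = 536.6364
Market ¥519.68 < fair 536.6364: forward underpriced → reverse cash-and-carry (short the stock, invest proceeds at r, pay the dividends, go long the forward).
Profit at T = |F_mkt − F*| = |519.68 − 536.6364| = ¥16.96 per share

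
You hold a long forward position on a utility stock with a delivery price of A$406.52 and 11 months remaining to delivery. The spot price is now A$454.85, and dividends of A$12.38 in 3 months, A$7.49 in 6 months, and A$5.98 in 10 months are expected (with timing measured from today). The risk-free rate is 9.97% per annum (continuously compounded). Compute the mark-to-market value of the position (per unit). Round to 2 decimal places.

PV(remaining dividends) I = 12.38·e^(−0.0997·3/12) + 7.49·e^(−0.0997·6/12) + 5.98·e^(−0.0997·10/12) = 24.7043
Current forward F = (S − I)·e^(rT) = (454.85 − 24.7043)·e^(0.0997·11/12) = 430.1457 × 1.095698 = 471.3098
Value (long) = (F − K)·e^(−rT) = (471.3098 − 406.52) × 0.912660 = 59.1311
Value = A$59.13

A$59.13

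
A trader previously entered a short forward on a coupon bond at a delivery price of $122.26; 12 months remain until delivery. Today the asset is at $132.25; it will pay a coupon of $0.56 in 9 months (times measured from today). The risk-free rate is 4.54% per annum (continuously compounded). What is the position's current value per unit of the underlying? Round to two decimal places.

-$14.88

PV(remaining coupons) I = 0.56·e^(−0.0454·9/12) = 0.5413
Current forward F = (S − I)·e^(rT) = (132.25 − 0.5413)·e^(0.0454·12/12) = 131.7087 × 1.046446 = 137.8260
Value (long) = (F − K)·e^(−rT) = (137.8260 − 122.26) × 0.955615 = 14.8751
Short position value = −(long value) = -$14.88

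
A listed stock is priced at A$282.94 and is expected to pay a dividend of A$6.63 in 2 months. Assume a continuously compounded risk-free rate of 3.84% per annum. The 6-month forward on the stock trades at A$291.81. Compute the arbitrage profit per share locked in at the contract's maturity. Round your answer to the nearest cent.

A$10.10 per share

PV(dividends) I = 6.63·e^(−0.0384·2/12) = 6.5877
Fair forward F* = (S − I)·e^(rT) = (282.94 − 6.5877)·e^0.019200 = 276.3523 × 1.019386 = 281.7097
Market A$291.81 > fair 281.7097: forward overpriced → cash-and-carry (borrow at r, buy the stock and collect the dividends, short the forward).
Profit at T = |F_mkt − F*| = |291.81 − 281.7097| = A$10.10 per share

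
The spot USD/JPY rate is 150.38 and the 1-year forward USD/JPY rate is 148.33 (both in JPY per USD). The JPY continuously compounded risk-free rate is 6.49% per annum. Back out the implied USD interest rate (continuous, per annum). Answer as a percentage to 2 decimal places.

7.86%

F = S·e^((r_JPY − r_USD)T) ⇒ r_USD = r_JPY − ln(F/S)/T
ln(148.33/150.38) = -0.013726; /(1) = -0.013726
r_USD = 0.0649 + 0.013726 = 0.078626
r_USD = 7.86%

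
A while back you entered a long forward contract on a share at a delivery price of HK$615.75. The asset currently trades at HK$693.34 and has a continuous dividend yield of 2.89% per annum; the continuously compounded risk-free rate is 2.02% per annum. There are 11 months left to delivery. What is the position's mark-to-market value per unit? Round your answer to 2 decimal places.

Current fair forward for the remaining 11 months: F = S·e^((r − q)·T), (r − q) = 0.0202 − 0.0289 = -0.0087
F = 693.34 · e^(-0.0087 × 11/12) = 693.34 × 0.992057 = 687.8328
Value of long forward = (F − K)·e^(−rT) = (687.8328 − 615.75) · e^(−0.0202·11/12)
= 72.0828 × 0.981654 = 70.76

HK$70.76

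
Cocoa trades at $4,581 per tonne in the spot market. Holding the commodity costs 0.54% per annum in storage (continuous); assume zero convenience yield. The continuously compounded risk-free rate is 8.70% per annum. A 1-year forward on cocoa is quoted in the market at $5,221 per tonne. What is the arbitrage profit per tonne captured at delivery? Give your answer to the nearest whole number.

$197 per tonne

Fair forward: F* = S·e^(carry·T), with carry = (r + u) = 0.0870 + 0.0054 = 0.0924
F* = 4581 · e^(0.0924 × 1) = 4581 · e^0.092400 = 4581 × 1.096803 = $5024.4545
Market $5221 > fair $5024.4545: forward overpriced → cash-and-carry (buy spot, short the forward).
At maturity, profit = |F_mkt − F*| = |5221 − 5024.4545| = $197 per tonne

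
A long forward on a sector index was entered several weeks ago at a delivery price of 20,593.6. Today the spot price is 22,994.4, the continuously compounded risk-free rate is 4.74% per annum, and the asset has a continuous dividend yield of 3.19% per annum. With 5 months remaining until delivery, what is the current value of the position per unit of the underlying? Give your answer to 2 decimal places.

Current fair forward for the remaining 5 months: F = S·e^((r − q)·T), (r − q) = 0.0474 − 0.0319 = 0.0155
F = 22994.4 · e^(0.0155 × 5/12) = 22994.4 × 1.00647923 = 23143.3860
Value of long forward = (F − K)·e^(−rT) = (23143.3860 − 20593.6) · e^(−0.0474·5/12)
= 2549.7860 × 0.98044375 = 2499.92

2499.92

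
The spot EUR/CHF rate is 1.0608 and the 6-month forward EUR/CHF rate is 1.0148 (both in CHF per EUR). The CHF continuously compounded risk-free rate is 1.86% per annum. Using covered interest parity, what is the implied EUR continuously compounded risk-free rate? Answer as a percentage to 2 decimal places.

10.73%

F = S·e^((r_CHF − r_EUR)T) ⇒ r_EUR = r_CHF − ln(F/S)/T
ln(1.0148/1.0608) = -0.044332; /(6/12) = -0.088664
r_EUR = 0.0186 + 0.088664 = 0.107264
r_EUR = 10.73%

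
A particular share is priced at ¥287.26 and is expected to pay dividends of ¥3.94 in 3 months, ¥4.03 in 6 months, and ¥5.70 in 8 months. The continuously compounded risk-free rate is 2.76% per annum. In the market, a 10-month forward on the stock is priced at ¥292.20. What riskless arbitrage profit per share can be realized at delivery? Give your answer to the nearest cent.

¥12.05 per share

PV(dividends) I = 3.94·e^(−0.0276·3/12) + 4.03·e^(−0.0276·6/12) + 5.70·e^(−0.0276·8/12) = 13.4838
Fair forward F* = (S − I)·e^(rT) = (287.26 − 13.4838)·e^0.023000 = 273.7762 × 1.023267 = 280.1462
Market ¥292.20 > fair 280.1462: forward overpriced → cash-and-carry (borrow at r, buy the stock and collect the dividends, short the forward).
Profit at T = |F_mkt − F*| = |292.20 − 280.1462| = ¥12.05 per share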